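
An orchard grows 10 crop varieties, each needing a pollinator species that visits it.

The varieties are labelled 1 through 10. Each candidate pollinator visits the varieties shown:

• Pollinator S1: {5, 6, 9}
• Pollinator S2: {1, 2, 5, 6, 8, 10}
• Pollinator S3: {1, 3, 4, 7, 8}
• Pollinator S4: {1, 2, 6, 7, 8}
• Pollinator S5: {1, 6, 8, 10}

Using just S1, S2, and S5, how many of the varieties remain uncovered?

3

Union of S1, S2, S5 = {1, 2, 5, 6, 8, 9, 10}.
Not covered: 3, 4, 7 — 3 varieties.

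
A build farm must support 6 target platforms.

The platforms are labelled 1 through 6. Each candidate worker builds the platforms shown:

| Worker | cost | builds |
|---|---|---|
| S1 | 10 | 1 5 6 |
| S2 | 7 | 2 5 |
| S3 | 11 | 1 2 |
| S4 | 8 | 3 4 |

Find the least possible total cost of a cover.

S1, S2, S4 together cover every platform (S1 ∪ S2 ∪ S4 = {1, 2, 3, 4, 5, 6}); total cost 10 + 7 + 8 = 25.
No covering selection has total cost below 25.

25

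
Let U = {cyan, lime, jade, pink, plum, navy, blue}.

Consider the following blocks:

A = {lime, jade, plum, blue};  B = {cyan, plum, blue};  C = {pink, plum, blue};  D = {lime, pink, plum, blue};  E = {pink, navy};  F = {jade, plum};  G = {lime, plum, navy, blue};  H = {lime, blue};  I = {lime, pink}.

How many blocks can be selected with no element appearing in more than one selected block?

3

E, F, H are pairwise disjoint (E={pink,navy}; F={jade,plum}; H={lime,blue}).
Every remaining block overlaps one of these, and no 4 of the listed blocks are pairwise disjoint, so 3 is the maximum.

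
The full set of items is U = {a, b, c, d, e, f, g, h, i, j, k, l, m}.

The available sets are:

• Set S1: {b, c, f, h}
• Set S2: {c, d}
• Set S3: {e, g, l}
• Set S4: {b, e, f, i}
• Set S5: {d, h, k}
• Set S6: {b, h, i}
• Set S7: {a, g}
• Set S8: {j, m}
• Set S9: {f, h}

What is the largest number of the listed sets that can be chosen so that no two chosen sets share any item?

S2, S3, S6, S8 are pairwise disjoint (S2={c,d}; S3={e,g,l}; S6={b,h,i}; S8={j,m}).
Every remaining set overlaps one of these, and no 5 of the listed sets are pairwise disjoint, so 4 is the maximum.

4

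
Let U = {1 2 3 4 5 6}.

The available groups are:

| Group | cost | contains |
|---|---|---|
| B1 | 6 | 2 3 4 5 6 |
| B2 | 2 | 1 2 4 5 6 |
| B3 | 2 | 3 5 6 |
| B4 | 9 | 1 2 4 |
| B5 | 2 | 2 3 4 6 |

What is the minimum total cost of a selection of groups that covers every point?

4

B2, B3 together cover every point (B2 ∪ B3 = {1, 2, 3, 4, 5, 6}); total cost 2 + 2 = 4.
No covering selection has total cost below 4.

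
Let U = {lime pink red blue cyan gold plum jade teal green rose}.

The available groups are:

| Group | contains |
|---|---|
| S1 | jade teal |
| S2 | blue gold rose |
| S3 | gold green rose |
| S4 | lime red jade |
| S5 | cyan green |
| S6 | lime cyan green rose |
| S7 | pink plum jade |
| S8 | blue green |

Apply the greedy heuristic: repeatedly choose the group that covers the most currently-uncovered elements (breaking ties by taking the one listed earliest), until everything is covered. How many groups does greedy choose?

5

Greedy: pick S6 (covers 4 new) → pick S7 (covers 3 new) → pick S2 (covers 2 new) → pick S1 (covers 1 new) → pick S4 (covers 1 new). Total picks: 5.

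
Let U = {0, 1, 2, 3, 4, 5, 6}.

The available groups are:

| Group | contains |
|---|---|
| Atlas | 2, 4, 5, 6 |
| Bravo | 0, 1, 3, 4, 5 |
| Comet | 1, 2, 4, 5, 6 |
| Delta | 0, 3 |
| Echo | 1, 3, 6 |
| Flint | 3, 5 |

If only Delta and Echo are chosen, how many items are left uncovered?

3

Union of Delta, Echo = {0, 1, 3, 6}.
Not covered: 2, 4, 5 — 3 items.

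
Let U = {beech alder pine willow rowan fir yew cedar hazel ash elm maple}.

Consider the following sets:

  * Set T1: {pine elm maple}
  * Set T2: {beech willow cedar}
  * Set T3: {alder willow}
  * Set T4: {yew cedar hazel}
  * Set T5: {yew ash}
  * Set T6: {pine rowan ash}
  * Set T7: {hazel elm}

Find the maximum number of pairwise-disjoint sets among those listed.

3

T3, T5, T7 are pairwise disjoint (T3={alder,willow}; T5={yew,ash}; T7={hazel,elm}).
Every remaining set overlaps one of these, and no 4 of the listed sets are pairwise disjoint, so 3 is the maximum.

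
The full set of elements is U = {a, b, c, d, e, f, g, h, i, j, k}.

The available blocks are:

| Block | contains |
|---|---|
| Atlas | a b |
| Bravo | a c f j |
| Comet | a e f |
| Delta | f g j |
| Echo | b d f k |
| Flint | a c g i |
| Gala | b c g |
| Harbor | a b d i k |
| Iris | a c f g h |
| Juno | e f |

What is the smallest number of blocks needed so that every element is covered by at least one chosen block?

4

Take {Bravo, Comet, Harbor, Iris}. Their union is {a, b, c, d, e, f, g, h, i, j, k}, which is all 11 elements.
No 3 of the 10 blocks cover everything (all 120 combinations miss at least one element), so 4 is optimal.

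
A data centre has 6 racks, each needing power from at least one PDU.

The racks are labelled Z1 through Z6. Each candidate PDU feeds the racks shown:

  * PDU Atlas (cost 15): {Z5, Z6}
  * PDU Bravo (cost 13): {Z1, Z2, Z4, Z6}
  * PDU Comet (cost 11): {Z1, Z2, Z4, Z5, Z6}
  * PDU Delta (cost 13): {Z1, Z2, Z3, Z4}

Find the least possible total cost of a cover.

24

Comet, Delta together cover every rack (Comet ∪ Delta = {Z1, Z2, Z3, Z4, Z5, Z6}); total cost 11 + 13 = 24.
No covering selection has total cost below 24.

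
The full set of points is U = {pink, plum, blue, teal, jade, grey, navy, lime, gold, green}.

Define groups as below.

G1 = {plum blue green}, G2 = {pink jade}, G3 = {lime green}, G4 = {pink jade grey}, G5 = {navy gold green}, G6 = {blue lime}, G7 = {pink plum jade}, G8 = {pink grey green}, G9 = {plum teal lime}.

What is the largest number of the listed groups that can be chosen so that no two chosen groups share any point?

G4, G5, G6 are pairwise disjoint (G4={pink,jade,grey}; G5={navy,gold,green}; G6={blue,lime}).
Every remaining group overlaps one of these, and no 4 of the listed groups are pairwise disjoint, so 3 is the maximum.

3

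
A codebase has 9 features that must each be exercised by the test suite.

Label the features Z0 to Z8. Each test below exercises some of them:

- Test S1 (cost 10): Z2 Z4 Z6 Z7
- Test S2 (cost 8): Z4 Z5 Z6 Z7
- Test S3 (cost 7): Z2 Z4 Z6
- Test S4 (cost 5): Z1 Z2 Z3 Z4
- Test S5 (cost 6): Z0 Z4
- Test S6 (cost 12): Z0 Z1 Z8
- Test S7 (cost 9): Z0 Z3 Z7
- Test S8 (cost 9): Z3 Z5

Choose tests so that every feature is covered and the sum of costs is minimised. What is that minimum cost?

S2, S4, S6 together cover every feature (S2 ∪ S4 ∪ S6 = {Z0, Z1, Z2, Z3, Z4, Z5, Z6, Z7, Z8}); total cost 8 + 5 + 12 = 25.
The greedy pick S4, S2, S5, S6 costs 31; no covering selection beats 25.

25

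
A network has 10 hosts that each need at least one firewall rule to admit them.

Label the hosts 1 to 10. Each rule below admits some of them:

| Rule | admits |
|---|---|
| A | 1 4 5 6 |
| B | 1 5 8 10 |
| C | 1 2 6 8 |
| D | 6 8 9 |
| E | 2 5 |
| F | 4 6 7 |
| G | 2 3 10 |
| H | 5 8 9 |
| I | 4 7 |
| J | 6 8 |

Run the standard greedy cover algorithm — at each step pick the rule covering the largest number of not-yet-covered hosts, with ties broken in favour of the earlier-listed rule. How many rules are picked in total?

Greedy: pick A (covers 4 new) → pick G (covers 3 new) → pick D (covers 2 new) → pick F (covers 1 new). Total picks: 4.

4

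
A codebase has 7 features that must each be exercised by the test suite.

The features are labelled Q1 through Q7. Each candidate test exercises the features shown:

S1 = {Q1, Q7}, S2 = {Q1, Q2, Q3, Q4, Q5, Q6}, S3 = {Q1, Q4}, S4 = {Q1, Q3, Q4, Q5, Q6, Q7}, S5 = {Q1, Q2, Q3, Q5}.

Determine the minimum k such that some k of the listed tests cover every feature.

S1 and S2 together: S1 ∪ S2 = {Q1, Q2, Q3, Q4, Q5, Q6, Q7} — every feature is covered.
No single test has all 7 features (the largest, S2, has 6), so 2 is optimal.

2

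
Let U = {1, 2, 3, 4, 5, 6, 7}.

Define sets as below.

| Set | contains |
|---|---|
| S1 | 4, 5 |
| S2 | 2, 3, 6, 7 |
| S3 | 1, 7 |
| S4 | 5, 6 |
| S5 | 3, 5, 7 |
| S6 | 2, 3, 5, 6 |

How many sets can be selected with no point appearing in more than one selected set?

S3, S6 are pairwise disjoint (S3={1,7}; S6={2,3,5,6}).
Every remaining set overlaps one of these, and no 3 of the listed sets are pairwise disjoint, so 2 is the maximum.

2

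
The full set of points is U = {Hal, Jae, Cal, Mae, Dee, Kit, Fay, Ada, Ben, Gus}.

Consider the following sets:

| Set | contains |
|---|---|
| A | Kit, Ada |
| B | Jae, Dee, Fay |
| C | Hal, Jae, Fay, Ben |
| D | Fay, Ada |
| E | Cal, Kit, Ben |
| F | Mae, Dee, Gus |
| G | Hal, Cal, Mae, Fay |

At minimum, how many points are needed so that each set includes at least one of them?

3

Take H = {Mae, Kit, Fay}. Each listed set contains at least one of these, so H is a hitting set of size 3.
The sets D, E, F are pairwise disjoint, so any hitting set needs a separate point for each — at least 3. Hence 3 is optimal.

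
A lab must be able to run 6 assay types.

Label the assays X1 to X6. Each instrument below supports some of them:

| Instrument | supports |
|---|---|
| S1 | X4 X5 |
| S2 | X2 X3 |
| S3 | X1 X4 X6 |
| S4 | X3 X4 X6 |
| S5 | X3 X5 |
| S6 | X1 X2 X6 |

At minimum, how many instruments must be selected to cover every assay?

S1 and S2 and S6 together: S1 ∪ S2 ∪ S6 = {X1, X2, X3, X4, X5, X6} — every assay is covered.
No 2 of the 6 instruments cover everything (all 15 combinations miss at least one assay), so 3 is optimal.

3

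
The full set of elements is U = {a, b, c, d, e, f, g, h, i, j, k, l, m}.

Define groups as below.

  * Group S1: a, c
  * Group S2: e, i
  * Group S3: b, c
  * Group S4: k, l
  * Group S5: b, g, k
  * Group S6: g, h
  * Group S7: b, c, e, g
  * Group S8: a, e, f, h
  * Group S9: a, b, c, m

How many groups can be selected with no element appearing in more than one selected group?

4

S2, S3, S4, S6 are pairwise disjoint (S2={e,i}; S3={b,c}; S4={k,l}; S6={g,h}).
Every remaining group overlaps one of these, and no 5 of the listed groups are pairwise disjoint, so 4 is the maximum.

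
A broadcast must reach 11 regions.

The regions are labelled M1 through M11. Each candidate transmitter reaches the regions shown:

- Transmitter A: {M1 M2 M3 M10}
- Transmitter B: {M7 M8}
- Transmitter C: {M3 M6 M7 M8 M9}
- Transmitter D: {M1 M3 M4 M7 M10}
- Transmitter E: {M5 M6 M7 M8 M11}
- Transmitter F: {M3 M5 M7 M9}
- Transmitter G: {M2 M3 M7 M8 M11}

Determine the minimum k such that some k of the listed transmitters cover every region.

4

Take {C, D, E, G}. Their union is {M1, M2, M3, M4, M5, M6, M7, M8, M9, M10, M11}, which is all 11 regions.
No 3 of the 7 transmitters cover everything (all 35 combinations miss at least one region), so 4 is optimal.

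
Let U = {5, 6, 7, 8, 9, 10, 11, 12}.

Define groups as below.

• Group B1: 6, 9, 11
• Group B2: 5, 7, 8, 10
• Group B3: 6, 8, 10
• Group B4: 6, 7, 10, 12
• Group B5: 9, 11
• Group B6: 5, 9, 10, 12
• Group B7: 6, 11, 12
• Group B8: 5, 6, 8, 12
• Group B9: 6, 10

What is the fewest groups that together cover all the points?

3

B2 and B5 and B7 together: B2 ∪ B5 ∪ B7 = {5, 6, 7, 8, 9, 10, 11, 12} — every point is covered.
No 2 of the 9 groups cover everything (all 36 combinations miss at least one point), so 3 is optimal.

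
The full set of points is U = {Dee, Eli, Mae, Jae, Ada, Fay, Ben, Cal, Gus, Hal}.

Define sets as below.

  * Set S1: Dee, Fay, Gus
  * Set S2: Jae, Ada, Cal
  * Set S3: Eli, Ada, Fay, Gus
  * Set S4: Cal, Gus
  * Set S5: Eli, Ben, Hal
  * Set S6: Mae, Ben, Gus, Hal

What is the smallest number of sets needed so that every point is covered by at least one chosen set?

S1 and S2 and S3 and S6 together: S1 ∪ S2 ∪ S3 ∪ S6 = {Dee, Eli, Mae, Jae, Ada, Fay, Ben, Cal, Gus, Hal} — every point is covered.
Only S1 contains Dee, so S1 is forced; the remaining 7 points need at least 3 more sets (each remaining set adds at most 3) — so at least 4 sets are needed, and 4 is optimal.

4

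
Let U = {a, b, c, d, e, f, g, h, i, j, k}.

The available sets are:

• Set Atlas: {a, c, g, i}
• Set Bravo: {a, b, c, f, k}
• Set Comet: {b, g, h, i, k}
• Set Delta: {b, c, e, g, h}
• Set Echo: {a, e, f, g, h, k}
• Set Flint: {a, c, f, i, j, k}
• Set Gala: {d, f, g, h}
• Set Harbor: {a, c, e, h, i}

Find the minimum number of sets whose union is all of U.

Take {Delta, Flint, Gala}. Their union is {a, b, c, d, e, f, g, h, i, j, k}, which is all 11 items.
Only Gala contains d, so Gala is forced; the remaining 7 items need at least 2 more sets (each remaining set adds at most 5) — so at least 3 sets are needed, and 3 is optimal.

3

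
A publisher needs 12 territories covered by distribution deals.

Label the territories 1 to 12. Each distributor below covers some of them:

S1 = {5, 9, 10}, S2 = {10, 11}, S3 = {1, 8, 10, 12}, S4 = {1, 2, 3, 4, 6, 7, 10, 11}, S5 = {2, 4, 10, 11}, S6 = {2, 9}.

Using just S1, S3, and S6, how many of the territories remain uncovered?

5

Union of S1, S3, S6 = {1, 2, 5, 8, 9, 10, 12}.
Not covered: 3, 4, 6, 7, 11 — 5 territories.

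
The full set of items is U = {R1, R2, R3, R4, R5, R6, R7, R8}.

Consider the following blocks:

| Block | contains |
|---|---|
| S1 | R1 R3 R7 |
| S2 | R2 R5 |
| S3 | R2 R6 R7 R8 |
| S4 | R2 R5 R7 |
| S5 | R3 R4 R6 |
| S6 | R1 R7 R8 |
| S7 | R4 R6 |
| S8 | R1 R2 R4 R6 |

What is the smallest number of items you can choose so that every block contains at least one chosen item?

3

The 3 items {R1, R2, R4} hit every block.
The blocks S1, S2, S7 are pairwise disjoint, so any hitting set needs a separate item for each — at least 3. Hence 3 is optimal.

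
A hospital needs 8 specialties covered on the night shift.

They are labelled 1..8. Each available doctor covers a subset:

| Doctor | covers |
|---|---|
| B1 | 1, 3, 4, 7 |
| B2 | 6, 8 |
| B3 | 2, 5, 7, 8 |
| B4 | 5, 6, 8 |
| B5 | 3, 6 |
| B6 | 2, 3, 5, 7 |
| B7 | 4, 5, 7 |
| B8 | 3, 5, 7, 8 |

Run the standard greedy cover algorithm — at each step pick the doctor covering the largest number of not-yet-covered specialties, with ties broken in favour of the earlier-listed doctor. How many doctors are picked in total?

3

Greedy: pick B1 (covers 4 new) → pick B3 (covers 3 new) → pick B2 (covers 1 new). Total picks: 3.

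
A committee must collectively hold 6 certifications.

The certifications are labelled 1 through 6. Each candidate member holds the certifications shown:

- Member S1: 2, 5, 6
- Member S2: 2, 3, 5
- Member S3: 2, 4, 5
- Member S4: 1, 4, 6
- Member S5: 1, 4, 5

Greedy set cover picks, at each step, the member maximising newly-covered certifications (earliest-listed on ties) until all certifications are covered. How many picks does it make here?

Greedy: pick S1 (covers 3 new) → pick S4 (covers 2 new) → pick S2 (covers 1 new). Total picks: 3.
(The true minimum cover uses only 2 members, so greedy is not optimal here.)

3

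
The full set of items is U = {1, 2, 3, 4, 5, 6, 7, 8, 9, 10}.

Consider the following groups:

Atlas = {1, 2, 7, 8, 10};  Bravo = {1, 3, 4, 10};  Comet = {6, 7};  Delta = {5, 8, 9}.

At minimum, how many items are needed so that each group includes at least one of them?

The 3 items {1, 5, 7} hit every group.
The groups Bravo, Comet, Delta are pairwise disjoint, so any hitting set needs a separate item for each — at least 3. Hence 3 is optimal.

3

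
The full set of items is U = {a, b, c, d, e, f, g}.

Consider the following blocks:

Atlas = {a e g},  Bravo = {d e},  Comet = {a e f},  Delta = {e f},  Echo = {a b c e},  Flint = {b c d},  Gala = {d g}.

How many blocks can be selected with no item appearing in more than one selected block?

2

Delta, Gala are pairwise disjoint (Delta={e,f}; Gala={d,g}).
Every remaining block overlaps one of these, and no 3 of the listed blocks are pairwise disjoint, so 2 is the maximum.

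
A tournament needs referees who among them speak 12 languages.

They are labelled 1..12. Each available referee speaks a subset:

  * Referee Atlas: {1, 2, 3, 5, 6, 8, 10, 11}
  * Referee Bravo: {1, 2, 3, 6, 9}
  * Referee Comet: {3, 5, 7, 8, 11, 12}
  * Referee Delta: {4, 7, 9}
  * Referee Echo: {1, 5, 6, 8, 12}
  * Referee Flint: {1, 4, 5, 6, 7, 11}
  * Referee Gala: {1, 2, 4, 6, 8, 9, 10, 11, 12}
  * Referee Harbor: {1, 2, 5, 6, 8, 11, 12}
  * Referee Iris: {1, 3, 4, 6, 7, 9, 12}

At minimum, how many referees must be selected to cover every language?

Take {Comet, Gala}. Their union is {1, 2, 3, 4, 5, 6, 7, 8, 9, 10, 11, 12}, which is all 12 languages.
No single referee has all 12 languages (the largest, Gala, has 9), so 2 is optimal.

2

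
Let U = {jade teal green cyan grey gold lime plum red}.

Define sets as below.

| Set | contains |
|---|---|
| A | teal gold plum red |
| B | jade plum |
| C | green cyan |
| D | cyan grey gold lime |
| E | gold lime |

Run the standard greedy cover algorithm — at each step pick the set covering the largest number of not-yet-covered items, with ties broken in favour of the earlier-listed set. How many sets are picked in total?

Greedy: pick A (covers 4 new) → pick D (covers 3 new) → pick B (covers 1 new) → pick C (covers 1 new). Total picks: 4.

4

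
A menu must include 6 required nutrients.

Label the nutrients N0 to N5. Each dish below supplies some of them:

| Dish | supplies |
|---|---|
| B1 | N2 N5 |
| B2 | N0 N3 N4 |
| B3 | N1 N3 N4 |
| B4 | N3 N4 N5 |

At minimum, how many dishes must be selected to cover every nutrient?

B1 and B2 and B3 together: B1 ∪ B2 ∪ B3 = {N0, N1, N2, N3, N4, N5} — every nutrient is covered.
Only B2 contains N0, so B2 is forced; the remaining 3 nutrients need at least 2 more dishes (each remaining dish adds at most 2) — so at least 3 dishes are needed, and 3 is optimal.

3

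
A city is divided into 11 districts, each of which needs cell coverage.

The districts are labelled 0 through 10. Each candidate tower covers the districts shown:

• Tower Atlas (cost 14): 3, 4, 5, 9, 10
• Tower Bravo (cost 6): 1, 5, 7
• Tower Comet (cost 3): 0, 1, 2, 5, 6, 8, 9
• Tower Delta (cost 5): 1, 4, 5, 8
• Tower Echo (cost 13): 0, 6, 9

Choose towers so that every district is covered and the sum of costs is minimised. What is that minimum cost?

23

Atlas, Bravo, Comet together cover every district (Atlas ∪ Bravo ∪ Comet = {0, 1, 2, 3, 4, 5, 6, 7, 8, 9, 10}); total cost 14 + 6 + 3 = 23.
No covering selection has total cost below 23.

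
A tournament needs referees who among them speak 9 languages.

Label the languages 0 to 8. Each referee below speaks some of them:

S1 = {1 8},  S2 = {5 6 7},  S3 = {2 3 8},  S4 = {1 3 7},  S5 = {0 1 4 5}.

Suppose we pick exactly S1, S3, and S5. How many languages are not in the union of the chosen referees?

2

Union of S1, S3, S5 = {0, 1, 2, 3, 4, 5, 8}.
Not covered: 6, 7 — 2 languages.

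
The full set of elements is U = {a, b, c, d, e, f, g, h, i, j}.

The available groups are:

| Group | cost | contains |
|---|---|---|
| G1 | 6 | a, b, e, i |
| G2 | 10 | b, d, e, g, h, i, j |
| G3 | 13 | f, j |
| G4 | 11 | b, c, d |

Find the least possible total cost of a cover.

G1, G2, G3, G4 together cover every element (G1 ∪ G2 ∪ G3 ∪ G4 = {a, b, c, d, e, f, g, h, i, j}); total cost 6 + 10 + 13 + 11 = 40.
No covering selection has total cost below 40.

40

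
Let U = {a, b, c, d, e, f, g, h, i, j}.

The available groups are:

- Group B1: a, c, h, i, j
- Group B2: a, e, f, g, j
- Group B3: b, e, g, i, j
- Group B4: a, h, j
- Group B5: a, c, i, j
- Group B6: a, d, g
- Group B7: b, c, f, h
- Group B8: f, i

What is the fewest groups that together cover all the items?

B3 and B6 and B7 together: B3 ∪ B6 ∪ B7 = {a, b, c, d, e, f, g, h, i, j} — every item is covered.
Only B6 contains d, so B6 is forced; the remaining 7 items need at least 2 more groups (each remaining group adds at most 4) — so at least 3 groups are needed, and 3 is optimal.

3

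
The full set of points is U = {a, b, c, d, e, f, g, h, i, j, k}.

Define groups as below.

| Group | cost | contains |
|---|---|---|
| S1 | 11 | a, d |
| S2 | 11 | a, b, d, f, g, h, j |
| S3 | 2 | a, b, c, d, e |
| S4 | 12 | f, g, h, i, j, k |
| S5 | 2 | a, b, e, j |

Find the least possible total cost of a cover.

S3, S4 together cover every point (S3 ∪ S4 = {a, b, c, d, e, f, g, h, i, j, k}); total cost 2 + 12 = 14.
No covering selection has total cost below 14.

14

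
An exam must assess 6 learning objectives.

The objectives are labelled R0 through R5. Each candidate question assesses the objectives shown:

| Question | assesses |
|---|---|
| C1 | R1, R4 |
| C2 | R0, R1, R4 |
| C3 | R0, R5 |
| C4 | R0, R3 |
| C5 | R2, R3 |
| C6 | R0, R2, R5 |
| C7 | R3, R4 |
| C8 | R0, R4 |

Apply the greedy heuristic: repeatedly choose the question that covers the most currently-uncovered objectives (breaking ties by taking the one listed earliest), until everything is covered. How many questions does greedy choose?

3

Greedy: pick C2 (covers 3 new) → pick C5 (covers 2 new) → pick C3 (covers 1 new). Total picks: 3.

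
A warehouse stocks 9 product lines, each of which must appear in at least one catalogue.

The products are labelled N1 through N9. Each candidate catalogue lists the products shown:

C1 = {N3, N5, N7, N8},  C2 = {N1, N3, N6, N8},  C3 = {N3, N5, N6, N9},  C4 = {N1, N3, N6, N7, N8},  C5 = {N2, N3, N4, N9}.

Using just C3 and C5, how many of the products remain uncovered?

3

Union of C3, C5 = {N2, N3, N4, N5, N6, N9}.
Not covered: N1, N7, N8 — 3 products.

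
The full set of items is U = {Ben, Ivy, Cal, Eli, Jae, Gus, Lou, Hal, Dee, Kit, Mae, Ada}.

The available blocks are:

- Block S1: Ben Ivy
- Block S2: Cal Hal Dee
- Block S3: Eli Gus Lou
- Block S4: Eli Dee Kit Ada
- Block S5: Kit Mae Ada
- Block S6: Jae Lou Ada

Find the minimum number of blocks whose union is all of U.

5

S1 and S2 and S3 and S5 and S6 together: S1 ∪ S2 ∪ S3 ∪ S5 ∪ S6 = {Ben, Ivy, Cal, Eli, Jae, Gus, Lou, Hal, Dee, Kit, Mae, Ada} — every item is covered.
No 4 of the 6 blocks cover everything (all 15 combinations miss at least one item), so 5 is optimal.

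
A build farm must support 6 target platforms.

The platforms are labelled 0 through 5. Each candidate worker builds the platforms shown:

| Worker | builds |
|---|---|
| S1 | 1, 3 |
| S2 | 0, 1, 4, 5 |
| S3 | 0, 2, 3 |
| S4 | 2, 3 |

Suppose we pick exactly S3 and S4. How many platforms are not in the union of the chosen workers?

Union of S3, S4 = {0, 2, 3}.
Not covered: 1, 4, 5 — 3 platforms.

3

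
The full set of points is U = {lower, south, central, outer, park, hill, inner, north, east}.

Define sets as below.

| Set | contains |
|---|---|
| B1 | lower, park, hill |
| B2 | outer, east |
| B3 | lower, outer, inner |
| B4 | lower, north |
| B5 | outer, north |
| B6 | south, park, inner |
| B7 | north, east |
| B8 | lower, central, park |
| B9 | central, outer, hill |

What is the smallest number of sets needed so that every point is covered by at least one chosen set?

Take {B1, B6, B7, B9}. Their union is {lower, south, central, outer, park, hill, inner, north, east}, which is all 9 points.
No 3 of the 9 sets cover everything (all 84 combinations miss at least one point), so 4 is optimal.

4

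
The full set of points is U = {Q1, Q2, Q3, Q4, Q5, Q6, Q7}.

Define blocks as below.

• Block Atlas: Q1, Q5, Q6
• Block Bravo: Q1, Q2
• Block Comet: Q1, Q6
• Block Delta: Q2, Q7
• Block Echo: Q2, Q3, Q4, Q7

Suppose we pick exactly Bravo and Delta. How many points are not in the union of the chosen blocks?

4

Union of Bravo, Delta = {Q1, Q2, Q7}.
Not covered: Q3, Q4, Q5, Q6 — 4 points.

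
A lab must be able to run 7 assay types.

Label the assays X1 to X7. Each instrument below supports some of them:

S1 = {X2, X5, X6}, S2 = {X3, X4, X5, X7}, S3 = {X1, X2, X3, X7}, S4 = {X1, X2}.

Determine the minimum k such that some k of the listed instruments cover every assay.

3

Take {S1, S2, S3}. Their union is {X1, X2, X3, X4, X5, X6, X7}, which is all 7 assays.
Only S2 contains X4, so S2 is forced; the remaining 3 assays need at least 2 more instruments (each remaining instrument adds at most 2) — so at least 3 instruments are needed, and 3 is optimal.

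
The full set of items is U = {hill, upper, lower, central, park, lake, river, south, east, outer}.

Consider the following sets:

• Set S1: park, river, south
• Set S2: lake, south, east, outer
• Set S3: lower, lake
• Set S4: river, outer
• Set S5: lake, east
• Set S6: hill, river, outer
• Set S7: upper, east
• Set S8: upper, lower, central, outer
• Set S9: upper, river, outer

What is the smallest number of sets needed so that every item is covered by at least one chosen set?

4

S1, S5, S6, and S8 cover everything between them: the union {hill, upper, lower, central, park, lake, river, south, east, outer} is all of U.
Only S6 contains hill, so S6 is forced; the remaining 7 items need at least 3 more sets (each remaining set adds at most 3) — so at least 4 sets are needed, and 4 is optimal.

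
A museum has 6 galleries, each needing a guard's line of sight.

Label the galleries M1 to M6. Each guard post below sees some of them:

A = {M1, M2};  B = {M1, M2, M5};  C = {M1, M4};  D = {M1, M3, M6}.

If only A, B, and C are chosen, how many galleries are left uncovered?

Union of A, B, C = {M1, M2, M4, M5}.
Not covered: M3, M6 — 2 galleries.

2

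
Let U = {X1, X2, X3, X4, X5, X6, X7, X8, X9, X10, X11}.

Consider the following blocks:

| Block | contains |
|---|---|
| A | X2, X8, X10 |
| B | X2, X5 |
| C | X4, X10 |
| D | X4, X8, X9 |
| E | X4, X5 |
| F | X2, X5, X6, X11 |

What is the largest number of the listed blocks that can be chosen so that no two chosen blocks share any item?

2

B, D are pairwise disjoint (B={X2,X5}; D={X4,X8,X9}).
Every remaining block overlaps one of these, and no 3 of the listed blocks are pairwise disjoint, so 2 is the maximum.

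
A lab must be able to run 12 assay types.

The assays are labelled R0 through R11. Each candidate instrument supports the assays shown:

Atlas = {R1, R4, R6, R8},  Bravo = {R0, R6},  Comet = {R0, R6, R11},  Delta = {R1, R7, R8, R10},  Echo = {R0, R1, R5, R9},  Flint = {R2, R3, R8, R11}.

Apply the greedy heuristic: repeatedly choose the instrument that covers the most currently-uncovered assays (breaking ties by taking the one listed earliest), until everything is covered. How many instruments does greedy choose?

4

Greedy: pick Atlas (covers 4 new) → pick Echo (covers 3 new) → pick Flint (covers 3 new) → pick Delta (covers 2 new). Total picks: 4.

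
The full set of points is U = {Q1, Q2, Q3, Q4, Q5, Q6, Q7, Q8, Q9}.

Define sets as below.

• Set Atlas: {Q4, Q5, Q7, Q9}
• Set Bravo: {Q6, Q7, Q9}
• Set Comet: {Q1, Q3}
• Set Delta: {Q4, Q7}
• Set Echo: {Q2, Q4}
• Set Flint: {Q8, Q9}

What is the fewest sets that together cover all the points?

5

Atlas and Bravo and Comet and Echo and Flint together: Atlas ∪ Bravo ∪ Comet ∪ Echo ∪ Flint = {Q1, Q2, Q3, Q4, Q5, Q6, Q7, Q8, Q9} — every point is covered.
No 4 of the 6 sets cover everything (all 15 combinations miss at least one point), so 5 is optimal.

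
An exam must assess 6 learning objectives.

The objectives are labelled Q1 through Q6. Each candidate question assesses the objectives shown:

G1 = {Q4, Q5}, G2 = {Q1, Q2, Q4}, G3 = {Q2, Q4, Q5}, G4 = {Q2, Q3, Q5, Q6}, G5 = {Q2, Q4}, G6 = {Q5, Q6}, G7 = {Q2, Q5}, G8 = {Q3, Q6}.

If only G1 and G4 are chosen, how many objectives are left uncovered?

Union of G1, G4 = {Q2, Q3, Q4, Q5, Q6}.
Not covered: Q1 — 1 objective.

1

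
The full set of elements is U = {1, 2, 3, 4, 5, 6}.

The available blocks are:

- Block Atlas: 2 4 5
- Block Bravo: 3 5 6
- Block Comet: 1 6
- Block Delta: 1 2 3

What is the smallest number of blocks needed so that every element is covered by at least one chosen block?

3

Atlas and Comet and Delta together: Atlas ∪ Comet ∪ Delta = {1, 2, 3, 4, 5, 6} — every element is covered.
Only Atlas contains 4, so Atlas is forced; the remaining 3 elements need at least 2 more blocks (each remaining block adds at most 2) — so at least 3 blocks are needed, and 3 is optimal.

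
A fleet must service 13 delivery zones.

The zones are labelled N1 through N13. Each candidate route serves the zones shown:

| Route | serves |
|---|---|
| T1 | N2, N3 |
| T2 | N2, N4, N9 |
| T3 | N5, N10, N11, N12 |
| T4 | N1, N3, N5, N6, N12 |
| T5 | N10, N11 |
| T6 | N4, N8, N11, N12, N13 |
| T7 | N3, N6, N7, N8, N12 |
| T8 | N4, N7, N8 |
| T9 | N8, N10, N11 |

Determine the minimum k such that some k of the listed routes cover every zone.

5

Take {T2, T4, T5, T6, T7}. Their union is {N1, N2, N3, N4, N5, N6, N7, N8, N9, N10, N11, N12, N13}, which is all 13 zones.
No 4 of the 9 routes cover everything (all 126 combinations miss at least one zone), so 5 is optimal.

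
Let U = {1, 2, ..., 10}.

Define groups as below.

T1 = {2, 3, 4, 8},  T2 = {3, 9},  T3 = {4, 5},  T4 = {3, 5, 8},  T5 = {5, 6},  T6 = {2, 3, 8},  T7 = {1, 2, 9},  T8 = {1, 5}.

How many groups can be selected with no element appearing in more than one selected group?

T2, T8 are pairwise disjoint (T2={3,9}; T8={1,5}).
Every remaining group overlaps one of these, and no 3 of the listed groups are pairwise disjoint, so 2 is the maximum.

2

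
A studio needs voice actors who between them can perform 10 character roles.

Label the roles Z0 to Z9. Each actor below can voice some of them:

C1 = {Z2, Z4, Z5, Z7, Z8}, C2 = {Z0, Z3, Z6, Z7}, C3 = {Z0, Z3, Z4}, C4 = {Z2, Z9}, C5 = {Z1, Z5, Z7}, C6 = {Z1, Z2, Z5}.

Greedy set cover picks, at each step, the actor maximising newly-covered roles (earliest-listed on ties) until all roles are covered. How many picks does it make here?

4

Greedy: pick C1 (covers 5 new) → pick C2 (covers 3 new) → pick C4 (covers 1 new) → pick C5 (covers 1 new). Total picks: 4.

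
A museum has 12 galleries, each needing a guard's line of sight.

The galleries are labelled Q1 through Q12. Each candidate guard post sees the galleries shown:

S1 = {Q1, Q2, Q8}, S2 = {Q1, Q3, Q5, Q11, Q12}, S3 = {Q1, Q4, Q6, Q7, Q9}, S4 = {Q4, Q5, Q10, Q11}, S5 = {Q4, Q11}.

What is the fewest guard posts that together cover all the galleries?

4

S1 and S2 and S3 and S4 together: S1 ∪ S2 ∪ S3 ∪ S4 = {Q1, Q2, Q3, Q4, Q5, Q6, Q7, Q8, Q9, Q10, Q11, Q12} — every gallery is covered.
Only S1 contains Q2, so S1 is forced; the remaining 9 galleries need at least 3 more guard posts (each remaining guard post adds at most 4) — so at least 4 guard posts are needed, and 4 is optimal.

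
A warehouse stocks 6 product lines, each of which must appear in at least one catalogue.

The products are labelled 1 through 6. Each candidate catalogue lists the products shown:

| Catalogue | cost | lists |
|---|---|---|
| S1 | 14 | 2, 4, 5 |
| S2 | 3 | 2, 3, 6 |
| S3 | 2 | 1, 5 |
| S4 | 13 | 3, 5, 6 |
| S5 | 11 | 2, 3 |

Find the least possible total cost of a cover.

19

S1, S2, S3 together cover every product (S1 ∪ S2 ∪ S3 = {1, 2, 3, 4, 5, 6}); total cost 14 + 3 + 2 = 19.
No covering selection has total cost below 19.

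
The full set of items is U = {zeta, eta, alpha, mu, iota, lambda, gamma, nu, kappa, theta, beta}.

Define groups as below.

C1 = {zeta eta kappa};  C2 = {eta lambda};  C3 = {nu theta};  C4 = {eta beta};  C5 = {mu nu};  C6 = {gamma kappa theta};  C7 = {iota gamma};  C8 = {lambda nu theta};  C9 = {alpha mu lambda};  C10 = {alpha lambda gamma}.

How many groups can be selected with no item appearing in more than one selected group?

4

C1, C3, C7, C9 are pairwise disjoint (C1={zeta,eta,kappa}; C3={nu,theta}; C7={iota,gamma}; C9={alpha,mu,lambda}).
Every remaining group overlaps one of these, and no 5 of the listed groups are pairwise disjoint, so 4 is the maximum.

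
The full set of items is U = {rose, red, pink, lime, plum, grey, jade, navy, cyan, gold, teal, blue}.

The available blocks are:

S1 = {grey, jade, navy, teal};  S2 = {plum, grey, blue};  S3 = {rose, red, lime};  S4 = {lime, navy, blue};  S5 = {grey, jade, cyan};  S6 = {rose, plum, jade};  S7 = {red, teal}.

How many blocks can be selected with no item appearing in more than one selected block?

S4, S6, S7 are pairwise disjoint (S4={lime,navy,blue}; S6={rose,plum,jade}; S7={red,teal}).
Every remaining block overlaps one of these, and no 4 of the listed blocks are pairwise disjoint, so 3 is the maximum.

3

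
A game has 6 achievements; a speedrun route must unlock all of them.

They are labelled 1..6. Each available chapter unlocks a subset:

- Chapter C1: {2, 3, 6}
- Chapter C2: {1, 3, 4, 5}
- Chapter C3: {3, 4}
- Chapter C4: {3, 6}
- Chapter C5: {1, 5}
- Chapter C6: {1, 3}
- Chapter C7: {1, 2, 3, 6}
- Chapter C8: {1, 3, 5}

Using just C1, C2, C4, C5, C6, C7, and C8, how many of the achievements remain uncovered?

0

Union of C1, C2, C4, C5, C6, C7, C8 = {1, 2, 3, 4, 5, 6} — that's every achievement, so 0 are uncovered.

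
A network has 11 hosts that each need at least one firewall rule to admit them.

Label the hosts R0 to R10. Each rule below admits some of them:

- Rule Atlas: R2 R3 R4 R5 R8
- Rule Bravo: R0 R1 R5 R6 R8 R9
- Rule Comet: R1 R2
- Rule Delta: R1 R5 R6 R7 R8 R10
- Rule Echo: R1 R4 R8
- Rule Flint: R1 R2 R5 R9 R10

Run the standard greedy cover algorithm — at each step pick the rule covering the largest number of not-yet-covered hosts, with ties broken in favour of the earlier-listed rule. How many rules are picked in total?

3

Greedy: pick Bravo (covers 6 new) → pick Atlas (covers 3 new) → pick Delta (covers 2 new). Total picks: 3.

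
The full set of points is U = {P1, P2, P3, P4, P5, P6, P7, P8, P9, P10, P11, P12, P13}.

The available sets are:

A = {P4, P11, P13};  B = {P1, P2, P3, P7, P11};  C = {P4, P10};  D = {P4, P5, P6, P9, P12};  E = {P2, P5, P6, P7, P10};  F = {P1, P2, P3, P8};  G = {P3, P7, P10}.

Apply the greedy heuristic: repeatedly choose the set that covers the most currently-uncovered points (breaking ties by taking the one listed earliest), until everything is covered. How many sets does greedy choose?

Greedy: pick B (covers 5 new) → pick D (covers 5 new) → pick A (covers 1 new) → pick C (covers 1 new) → pick F (covers 1 new). Total picks: 5.
(The true minimum cover uses only 4 sets, so greedy is not optimal here.)

5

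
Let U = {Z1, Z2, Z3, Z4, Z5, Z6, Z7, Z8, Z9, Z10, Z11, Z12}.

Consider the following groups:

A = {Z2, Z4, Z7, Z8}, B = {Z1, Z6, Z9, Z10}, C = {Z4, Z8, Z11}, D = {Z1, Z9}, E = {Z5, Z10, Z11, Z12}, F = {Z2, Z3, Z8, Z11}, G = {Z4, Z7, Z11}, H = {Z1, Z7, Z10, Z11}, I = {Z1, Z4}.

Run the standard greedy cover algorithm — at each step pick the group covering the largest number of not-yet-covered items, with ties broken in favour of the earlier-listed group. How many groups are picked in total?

Greedy: pick A (covers 4 new) → pick B (covers 4 new) → pick E (covers 3 new) → pick F (covers 1 new). Total picks: 4.

4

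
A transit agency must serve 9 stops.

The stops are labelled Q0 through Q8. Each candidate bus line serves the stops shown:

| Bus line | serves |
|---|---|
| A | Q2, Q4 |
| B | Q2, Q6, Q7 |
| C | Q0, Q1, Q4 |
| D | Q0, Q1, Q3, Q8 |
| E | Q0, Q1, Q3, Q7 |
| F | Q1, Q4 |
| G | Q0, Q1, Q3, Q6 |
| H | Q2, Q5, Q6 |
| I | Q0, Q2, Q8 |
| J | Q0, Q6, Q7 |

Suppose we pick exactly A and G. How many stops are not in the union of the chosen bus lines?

3

Union of A, G = {Q0, Q1, Q2, Q3, Q4, Q6}.
Not covered: Q5, Q7, Q8 — 3 stops.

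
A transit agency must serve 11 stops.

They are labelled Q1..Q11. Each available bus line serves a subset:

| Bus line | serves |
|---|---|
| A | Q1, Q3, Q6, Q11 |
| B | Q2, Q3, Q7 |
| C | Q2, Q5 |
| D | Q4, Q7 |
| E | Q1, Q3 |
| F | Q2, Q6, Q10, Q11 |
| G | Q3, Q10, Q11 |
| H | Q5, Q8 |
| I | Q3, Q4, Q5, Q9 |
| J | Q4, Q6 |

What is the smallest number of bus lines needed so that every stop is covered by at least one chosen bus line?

Take {A, B, G, H, I}. Their union is {Q1, Q2, Q3, Q4, Q5, Q6, Q7, Q8, Q9, Q10, Q11}, which is all 11 stops.
No 4 of the 10 bus lines cover everything (all 210 combinations miss at least one stop), so 5 is optimal.

5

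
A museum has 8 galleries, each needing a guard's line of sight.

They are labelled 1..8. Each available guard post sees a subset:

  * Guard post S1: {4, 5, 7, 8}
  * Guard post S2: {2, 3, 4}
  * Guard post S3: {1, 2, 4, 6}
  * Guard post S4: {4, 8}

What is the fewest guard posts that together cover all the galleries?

3

S1 and S2 and S3 together: S1 ∪ S2 ∪ S3 = {1, 2, 3, 4, 5, 6, 7, 8} — every gallery is covered.
Only S3 contains 1, so S3 is forced; the remaining 4 galleries need at least 2 more guard posts (each remaining guard post adds at most 3) — so at least 3 guard posts are needed, and 3 is optimal.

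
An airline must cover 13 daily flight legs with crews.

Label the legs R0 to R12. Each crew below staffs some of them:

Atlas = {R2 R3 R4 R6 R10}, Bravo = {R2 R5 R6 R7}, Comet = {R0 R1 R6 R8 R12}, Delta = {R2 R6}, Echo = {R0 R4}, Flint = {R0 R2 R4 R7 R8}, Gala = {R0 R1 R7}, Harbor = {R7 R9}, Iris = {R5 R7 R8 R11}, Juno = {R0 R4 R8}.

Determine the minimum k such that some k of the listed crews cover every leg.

Atlas and Comet and Harbor and Iris together: Atlas ∪ Comet ∪ Harbor ∪ Iris = {R0, R1, R2, R3, R4, R5, R6, R7, R8, R9, R10, R11, R12} — every leg is covered.
Only Harbor contains R9, so Harbor is forced; the remaining 11 legs need at least 3 more crews (each remaining crew adds at most 5) — so at least 4 crews are needed, and 4 is optimal.

4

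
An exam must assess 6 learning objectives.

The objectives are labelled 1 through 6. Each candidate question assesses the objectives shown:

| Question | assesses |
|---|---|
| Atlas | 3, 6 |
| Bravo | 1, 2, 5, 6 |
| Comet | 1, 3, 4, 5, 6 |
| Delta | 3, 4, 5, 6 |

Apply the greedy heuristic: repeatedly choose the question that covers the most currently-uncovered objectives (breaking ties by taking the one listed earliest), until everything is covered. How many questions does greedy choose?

2

Greedy: pick Comet (covers 5 new) → pick Bravo (covers 1 new). Total picks: 2.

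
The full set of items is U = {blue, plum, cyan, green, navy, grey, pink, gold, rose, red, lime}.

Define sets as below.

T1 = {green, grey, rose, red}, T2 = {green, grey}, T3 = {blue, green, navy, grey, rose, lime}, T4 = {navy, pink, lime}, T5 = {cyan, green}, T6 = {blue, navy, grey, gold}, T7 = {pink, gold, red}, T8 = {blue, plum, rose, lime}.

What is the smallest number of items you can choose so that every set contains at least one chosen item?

The 3 items {blue, green, pink} hit every set.
The sets T2, T7, T8 are pairwise disjoint, so any hitting set needs a separate item for each — at least 3. Hence 3 is optimal.

3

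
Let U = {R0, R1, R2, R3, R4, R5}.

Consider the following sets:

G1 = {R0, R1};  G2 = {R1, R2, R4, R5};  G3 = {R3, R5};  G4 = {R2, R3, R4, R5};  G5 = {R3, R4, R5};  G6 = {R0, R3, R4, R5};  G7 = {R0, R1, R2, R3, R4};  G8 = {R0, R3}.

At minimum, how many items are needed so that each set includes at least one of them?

2

H = {R0, R5} meets every set (each contains at least one member of H), and |H| = 2.
The sets G1, G4 are pairwise disjoint, so any hitting set needs a separate item for each — at least 2. Hence 2 is optimal.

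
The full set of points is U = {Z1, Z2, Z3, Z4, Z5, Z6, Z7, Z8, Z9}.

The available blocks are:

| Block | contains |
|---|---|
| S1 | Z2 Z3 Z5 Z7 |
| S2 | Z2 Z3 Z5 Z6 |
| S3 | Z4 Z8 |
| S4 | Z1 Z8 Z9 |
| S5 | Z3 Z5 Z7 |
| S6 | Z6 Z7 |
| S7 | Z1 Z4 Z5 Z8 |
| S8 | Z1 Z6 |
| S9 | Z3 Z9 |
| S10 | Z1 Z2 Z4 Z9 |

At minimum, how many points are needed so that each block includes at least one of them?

The 4 points {Z2, Z3, Z6, Z8} hit every block.
No choice of 3 points meets every block, so 4 is the minimum.

4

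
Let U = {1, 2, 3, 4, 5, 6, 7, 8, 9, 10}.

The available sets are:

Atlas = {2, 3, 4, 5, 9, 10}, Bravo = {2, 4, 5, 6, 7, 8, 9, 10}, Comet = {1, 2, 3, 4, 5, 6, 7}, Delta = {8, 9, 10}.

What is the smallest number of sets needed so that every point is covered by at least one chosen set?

2

Take {Comet, Delta}. Their union is {1, 2, 3, 4, 5, 6, 7, 8, 9, 10}, which is all 10 points.
No single set has all 10 points (the largest, Bravo, has 8), so 2 is optimal.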